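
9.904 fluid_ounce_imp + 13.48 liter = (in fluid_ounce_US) 1 fluid_ounce_imp = 2.8413063e-05 m^3, so 9.904 fluid_ounce_imp = 9.904 * 2.8413063e-05 = 0.00028140297 m^3. 1 liter = 0.001 m^3, so 13.48 liter = 13.48 * 0.001 = 0.01348 m^3. Sum: 0.00028140297 + 0.01348 = 0.013761403 m^3. 1 fluid_ounce_US = 2.957353e-05 m^3, so 0.013761403 m^3 = 0.013761403 / 2.957353e-05 = 465.32839 fluid_ounce_US ≈ 465.3 fluid_ounce_US (4 s.f.). Final answer: 465.3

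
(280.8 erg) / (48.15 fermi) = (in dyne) 5.832e+13. Check: 1 erg = 1e-07 J, so 280.8 erg = 280.8 * 1e-07 = 2.808e-05 J. 1 fermi = 1e-15 m, so 48.15 fermi = 48.15 * 1e-15 = 4.815e-14 m. Combine: 2.808e-05 J / 4.815e-14 m = 5.8317757e+08 N. 1 dyne = 1e-05 N, so 5.8317757e+08 N = 5.8317757e+08 / 1e-05 = 5.8317757e+13 dyne ≈ 5.832e+13 dyne (4 s.f.).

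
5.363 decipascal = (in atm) 1 decipascal = 0.1 Pa, so 5.363 decipascal = 5.363 * 0.1 = 0.5363 Pa. 1 atm = 101325 Pa, so 0.5363 Pa = 0.5363 / 101325 = 5.2928695e-06 atm ≈ 5.293e-06 atm (4 s.f.). Final answer: 5.293e-06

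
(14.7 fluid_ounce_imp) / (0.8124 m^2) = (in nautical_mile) 2.776e-07. Check: 1 fluid_ounce_imp = 2.8413063e-05 m^3, so 14.7 fluid_ounce_imp = 14.7 * 2.8413063e-05 = 0.00041767202 m^3. 0.8124 m^2 is already in m^2. Combine: 0.00041767202 m^3 / 0.8124 m^2 = 0.00051412115 m. 1 nautical_mile = 1852 m, so 0.00051412115 m = 0.00051412115 / 1852 = 2.7760321e-07 nautical_mile ≈ 2.776e-07 nautical_mile (4 s.f.).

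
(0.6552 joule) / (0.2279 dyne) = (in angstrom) 0.6552 joule = 0.6552 J. 1 dyne = 1e-05 N, so 0.2279 dyne = 0.2279 * 1e-05 = 2.279e-06 N. Combine: 0.6552 J / 2.279e-06 N = 287494.52 m. 1 angstrom = 1e-10 m, so 287494.52 m = 287494.52 / 1e-10 = 2.8749452e+15 angstrom ≈ 2.875e+15 angstrom (4 s.f.). Final answer: 2.875e+15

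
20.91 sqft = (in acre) 1 sqft = 0.09290304 m^2, so 20.91 sqft = 20.91 * 0.09290304 = 1.9426026 m^2. 1 acre = 4046.8564 m^2, so 1.9426026 m^2 = 1.9426026 / 4046.8564 = 0.00048002755 acre ≈ 0.00048 acre (4 s.f.). Final answer: 0.00048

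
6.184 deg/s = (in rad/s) 0.1079. Check: 1 deg/s = 0.017453293 rad/s, so 6.184 deg/s = 6.184 * 0.017453293 = 0.10793116 rad/s. Result: 0.10793116 rad/s ≈ 0.1079 rad/s (4 s.f.).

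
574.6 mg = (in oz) 0.02027. Check: 1 mg = 1e-06 kg, so 574.6 mg = 574.6 * 1e-06 = 0.0005746 kg. 1 oz = 0.028349523 kg, so 0.0005746 kg = 0.0005746 / 0.028349523 = 0.020268419 oz ≈ 0.02027 oz (4 s.f.).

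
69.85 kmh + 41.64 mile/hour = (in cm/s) 3802. Check: 1 kmh = 0.27777778 m/s, so 69.85 kmh = 69.85 * 0.27777778 = 19.402778 m/s. 1 mile/hour = 0.44704 m/s, so 41.64 mile/hour = 41.64 * 0.44704 = 18.614746 m/s. Sum: 19.402778 + 18.614746 = 38.017523 m/s. 1 cm/s = 0.01 m/s, so 38.017523 m/s = 38.017523 / 0.01 = 3801.7523 cm/s ≈ 3802 cm/s (4 s.f.).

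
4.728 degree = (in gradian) 1 degree = 0.017453293 rad, so 4.728 degree = 4.728 * 0.017453293 = 0.082519167 rad. 1 gradian = 0.015707963 rad, so 0.082519167 rad = 0.082519167 / 0.015707963 = 5.2533333 gradian ≈ 5.253 gradian (4 s.f.). Final answer: 5.253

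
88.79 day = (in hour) 1 day = 86400 s, so 88.79 day = 88.79 * 86400 = 7671456 s. 1 hour = 3600 s, so 7671456 s = 7671456 / 3600 = 2130.96 hour ≈ 2131 hour (4 s.f.). Final answer: 2131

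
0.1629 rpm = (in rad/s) 0.01706. Check: 1 rpm = 0.10471976 rad/s, so 0.1629 rpm = 0.1629 * 0.10471976 = 0.017058848 rad/s. Result: 0.017058848 rad/s ≈ 0.01706 rad/s (4 s.f.).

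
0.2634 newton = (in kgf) 0.02686. Check: 0.2634 newton = 0.2634 N. 1 kgf = 9.80665 N, so 0.2634 N = 0.2634 / 9.80665 = 0.026859325 kgf ≈ 0.02686 kgf (4 s.f.).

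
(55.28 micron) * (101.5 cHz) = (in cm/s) 0.005611. Check: 1 micron = 1e-06 m, so 55.28 micron = 55.28 * 1e-06 = 5.528e-05 m. 1 cHz = 0.01 Hz, so 101.5 cHz = 101.5 * 0.01 = 1.015 Hz. Combine: 5.528e-05 m * 1.015 Hz = 5.61092e-05 m/s. 1 cm/s = 0.01 m/s, so 5.61092e-05 m/s = 5.61092e-05 / 0.01 = 0.00561092 cm/s ≈ 0.005611 cm/s (4 s.f.).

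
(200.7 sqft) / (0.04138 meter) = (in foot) 1478. Check: 1 sqft = 0.09290304 m^2, so 200.7 sqft = 200.7 * 0.09290304 = 18.64564 m^2. 0.04138 meter = 0.04138 m. Combine: 18.64564 m^2 / 0.04138 m = 450.59546 m. 1 foot = 0.3048 m, so 450.59546 m = 450.59546 / 0.3048 = 1478.3316 foot ≈ 1478 foot (4 s.f.).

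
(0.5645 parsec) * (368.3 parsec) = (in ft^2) 1 parsec = 3.0856776e+16 m, so 0.5645 parsec = 0.5645 * 3.0856776e+16 = 1.741865e+16 m. 1 parsec = 3.0856776e+16 m, so 368.3 parsec = 368.3 * 3.0856776e+16 = 1.1364551e+19 m. Combine: 1.741865e+16 m * 1.1364551e+19 m = 1.9795513e+35 m^2. 1 ft^2 = 0.09290304 m^2, so 1.9795513e+35 m^2 = 1.9795513e+35 / 0.09290304 = 2.1307713e+36 ft^2 ≈ 2.131e+36 ft^2 (4 s.f.). Final answer: 2.131e+36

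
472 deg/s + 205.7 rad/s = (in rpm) 2043. Check: 1 deg/s = 0.017453293 rad/s, so 472 deg/s = 472 * 0.017453293 = 8.2379541 rad/s. 205.7 rad/s is already in rad/s. Sum: 8.2379541 + 205.7 = 213.93795 rad/s. 1 rpm = 0.10471976 rad/s, so 213.93795 rad/s = 213.93795 / 0.10471976 = 2042.957 rpm ≈ 2043 rpm (4 s.f.).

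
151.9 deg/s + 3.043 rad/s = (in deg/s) 1 deg/s = 0.017453293 rad/s, so 151.9 deg/s = 151.9 * 0.017453293 = 2.6511551 rad/s. 3.043 rad/s is already in rad/s. Sum: 2.6511551 + 3.043 = 5.6941551 rad/s. 1 deg/s = 0.017453293 rad/s, so 5.6941551 rad/s = 5.6941551 / 0.017453293 = 326.25106 deg/s ≈ 326.3 deg/s (4 s.f.). Final answer: 326.3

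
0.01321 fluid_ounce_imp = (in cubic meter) 3.753e-07. Check: 1 fluid_ounce_imp = 2.8413063e-05 m^3, so 0.01321 fluid_ounce_imp = 0.01321 * 2.8413063e-05 = 3.7533656e-07 m^3. 3.7533656e-07 m^3 = 3.7533656e-07 cubic meter ≈ 3.753e-07 cubic meter (4 s.f.).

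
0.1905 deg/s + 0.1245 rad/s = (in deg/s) 7.324. Check: 1 deg/s = 0.017453293 rad/s, so 0.1905 deg/s = 0.1905 * 0.017453293 = 0.0033248522 rad/s. 0.1245 rad/s is already in rad/s. Sum: 0.0033248522 + 0.1245 = 0.12782485 rad/s. 1 deg/s = 0.017453293 rad/s, so 0.12782485 rad/s = 0.12782485 / 0.017453293 = 7.3238245 deg/s ≈ 7.324 deg/s (4 s.f.).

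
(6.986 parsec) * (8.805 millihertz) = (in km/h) 6.833e+15. Check: 1 parsec = 3.0856776e+16 m, so 6.986 parsec = 6.986 * 3.0856776e+16 = 2.1556544e+17 m. 1 millihertz = 0.001 Hz, so 8.805 millihertz = 8.805 * 0.001 = 0.008805 Hz. Combine: 2.1556544e+17 m * 0.008805 Hz = 1.8980537e+15 m/s. 1 km/h = 0.27777778 m/s, so 1.8980537e+15 m/s = 1.8980537e+15 / 0.27777778 = 6.8329932e+15 km/h ≈ 6.833e+15 km/h (4 s.f.).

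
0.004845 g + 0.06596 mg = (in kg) 1 g = 0.001 kg, so 0.004845 g = 0.004845 * 0.001 = 4.845e-06 kg. 1 mg = 1e-06 kg, so 0.06596 mg = 0.06596 * 1e-06 = 6.596e-08 kg. Sum: 4.845e-06 + 6.596e-08 = 4.91096e-06 kg. Result: 4.91096e-06 kg ≈ 4.911e-06 kg (4 s.f.). Final answer: 4.911e-06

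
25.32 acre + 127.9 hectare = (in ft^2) 1.487e+07. Check: 1 acre = 4046.8564 m^2, so 25.32 acre = 25.32 * 4046.8564 = 102466.4 m^2. 1 hectare = 10000 m^2, so 127.9 hectare = 127.9 * 10000 = 1279000 m^2. Sum: 102466.4 + 1279000 = 1381466.4 m^2. 1 ft^2 = 0.09290304 m^2, so 1381466.4 m^2 = 1381466.4 / 0.09290304 = 14869981 ft^2 ≈ 1.487e+07 ft^2 (4 s.f.).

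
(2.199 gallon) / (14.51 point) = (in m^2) 1 gallon = 0.0037854118 m^3, so 2.199 gallon = 2.199 * 0.0037854118 = 0.0083241205 m^3. 1 point = 0.00035277778 m, so 14.51 point = 14.51 * 0.00035277778 = 0.0051188056 m. Combine: 0.0083241205 m^3 / 0.0051188056 m = 1.6261842 m^2. Result: 1.6261842 m^2 ≈ 1.626 m^2 (4 s.f.). Final answer: 1.626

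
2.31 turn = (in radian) 14.51. Check: 1 turn = 6.2831853 rad, so 2.31 turn = 2.31 * 6.2831853 = 14.514158 rad. 14.514158 rad = 14.514158 radian ≈ 14.51 radian (4 s.f.).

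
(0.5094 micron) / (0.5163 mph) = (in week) 3.649e-12. Check: 1 micron = 1e-06 m, so 0.5094 micron = 0.5094 * 1e-06 = 5.094e-07 m. 1 mph = 0.44704 m/s, so 0.5163 mph = 0.5163 * 0.44704 = 0.23080675 m/s. Combine: 5.094e-07 m / 0.23080675 m/s = 2.2070412e-06 s. 1 week = 604800 s, so 2.2070412e-06 s = 2.2070412e-06 / 604800 = 3.6492083e-12 week ≈ 3.649e-12 week (4 s.f.).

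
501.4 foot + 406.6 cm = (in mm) 1.569e+05. Check: 1 foot = 0.3048 m, so 501.4 foot = 501.4 * 0.3048 = 152.82672 m. 1 cm = 0.01 m, so 406.6 cm = 406.6 * 0.01 = 4.066 m. Sum: 152.82672 + 4.066 = 156.89272 m. 1 mm = 0.001 m, so 156.89272 m = 156.89272 / 0.001 = 156892.72 mm ≈ 1.569e+05 mm (4 s.f.).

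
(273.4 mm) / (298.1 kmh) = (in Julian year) 1.046e-10. Check: 1 mm = 0.001 m, so 273.4 mm = 273.4 * 0.001 = 0.2734 m. 1 kmh = 0.27777778 m/s, so 298.1 kmh = 298.1 * 0.27777778 = 82.805556 m/s. Combine: 0.2734 m / 82.805556 m/s = 0.0033017108 s. 1 Julian year = 31557600 s, so 0.0033017108 s = 0.0033017108 / 31557600 = 1.046249e-10 Julian year ≈ 1.046e-10 Julian year (4 s.f.).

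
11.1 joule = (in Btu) 11.1 joule = 11.1 J. 1 Btu = 1055.0559 J, so 11.1 J = 11.1 / 1055.0559 = 0.01052077 Btu ≈ 0.01052 Btu (4 s.f.). Final answer: 0.01052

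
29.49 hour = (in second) 1 hour = 3600 s, so 29.49 hour = 29.49 * 3600 = 106164 s. 106164 s = 106164 second ≈ 1.062e+05 second (4 s.f.). Final answer: 1.062e+05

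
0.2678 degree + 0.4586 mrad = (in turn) 1 degree = 0.017453293 rad, so 0.2678 degree = 0.2678 * 0.017453293 = 0.0046739917 rad. 1 mrad = 0.001 rad, so 0.4586 mrad = 0.4586 * 0.001 = 0.0004586 rad. Sum: 0.0046739917 + 0.0004586 = 0.0051325917 rad. 1 turn = 6.2831853 rad, so 0.0051325917 rad = 0.0051325917 / 6.2831853 = 0.00081687735 turn ≈ 0.0008169 turn (4 s.f.). Final answer: 0.0008169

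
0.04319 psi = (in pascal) 1 psi = 6894.7573 Pa, so 0.04319 psi = 0.04319 * 6894.7573 = 297.78457 Pa. 297.78457 Pa = 297.78457 pascal ≈ 297.8 pascal (4 s.f.). Final answer: 297.8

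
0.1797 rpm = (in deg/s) 1 rpm = 0.10471976 rad/s, so 0.1797 rpm = 0.1797 * 0.10471976 = 0.01881814 rad/s. 1 deg/s = 0.017453293 rad/s, so 0.01881814 rad/s = 0.01881814 / 0.017453293 = 1.0782 deg/s ≈ 1.078 deg/s (4 s.f.). Final answer: 1.078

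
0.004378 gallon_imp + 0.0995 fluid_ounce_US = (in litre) 0.02285. Check: 1 gallon_imp = 0.00454609 m^3, so 0.004378 gallon_imp = 0.004378 * 0.00454609 = 1.9902782e-05 m^3. 1 fluid_ounce_US = 2.957353e-05 m^3, so 0.0995 fluid_ounce_US = 0.0995 * 2.957353e-05 = 2.9425662e-06 m^3. Sum: 1.9902782e-05 + 2.9425662e-06 = 2.2845348e-05 m^3. 1 litre = 0.001 m^3, so 2.2845348e-05 m^3 = 2.2845348e-05 / 0.001 = 0.022845348 litre ≈ 0.02285 litre (4 s.f.).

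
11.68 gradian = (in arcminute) 630.7. Check: 1 gradian = 0.015707963 rad, so 11.68 gradian = 11.68 * 0.015707963 = 0.18346901 rad. 1 arcminute = 0.00029088821 rad, so 0.18346901 rad = 0.18346901 / 0.00029088821 = 630.72 arcminute ≈ 630.7 arcminute (4 s.f.).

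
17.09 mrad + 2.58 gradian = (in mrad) 1 mrad = 0.001 rad, so 17.09 mrad = 17.09 * 0.001 = 0.01709 rad. 1 gradian = 0.015707963 rad, so 2.58 gradian = 2.58 * 0.015707963 = 0.040526545 rad. Sum: 0.01709 + 0.040526545 = 0.057616545 rad. 1 mrad = 0.001 rad, so 0.057616545 rad = 0.057616545 / 0.001 = 57.616545 mrad ≈ 57.62 mrad (4 s.f.). Final answer: 57.62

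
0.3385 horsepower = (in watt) 1 horsepower = 745.69987 W, so 0.3385 horsepower = 0.3385 * 745.69987 = 252.41941 W. 252.41941 W = 252.41941 watt ≈ 252.4 watt (4 s.f.). Final answer: 252.4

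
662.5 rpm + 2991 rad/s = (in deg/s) 1.753e+05. Check: 1 rpm = 0.10471976 rad/s, so 662.5 rpm = 662.5 * 0.10471976 = 69.376838 rad/s. 2991 rad/s is already in rad/s. Sum: 69.376838 + 2991 = 3060.3768 rad/s. 1 deg/s = 0.017453293 rad/s, so 3060.3768 rad/s = 3060.3768 / 0.017453293 = 175346.68 deg/s ≈ 1.753e+05 deg/s (4 s.f.).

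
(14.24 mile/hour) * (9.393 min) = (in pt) 1.017e+07. Check: 1 mile/hour = 0.44704 m/s, so 14.24 mile/hour = 14.24 * 0.44704 = 6.3658496 m/s. 1 min = 60 s, so 9.393 min = 9.393 * 60 = 563.58 s. Combine: 6.3658496 m/s * 563.58 s = 3587.6655 m. 1 pt = 0.00035277778 m, so 3587.6655 m = 3587.6655 / 0.00035277778 = 10169761 pt ≈ 1.017e+07 pt (4 s.f.).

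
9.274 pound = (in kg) 4.207. Check: 1 pound = 0.45359237 kg, so 9.274 pound = 9.274 * 0.45359237 = 4.2066156 kg. Result: 4.2066156 kg ≈ 4.207 kg (4 s.f.).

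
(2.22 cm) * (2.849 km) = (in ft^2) 680.8. Check: 1 cm = 0.01 m, so 2.22 cm = 2.22 * 0.01 = 0.0222 m. 1 km = 1000 m, so 2.849 km = 2.849 * 1000 = 2849 m. Combine: 0.0222 m * 2849 m = 63.2478 m^2. 1 ft^2 = 0.09290304 m^2, so 63.2478 m^2 = 63.2478 / 0.09290304 = 680.79365 ft^2 ≈ 680.8 ft^2 (4 s.f.).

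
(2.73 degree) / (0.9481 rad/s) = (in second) 0.05026. Check: 1 degree = 0.017453293 rad, so 2.73 degree = 2.73 * 0.017453293 = 0.047647489 rad. 0.9481 rad/s is already in rad/s. Combine: 0.047647489 rad / 0.9481 rad/s = 0.050255763 s. 0.050255763 s = 0.050255763 second ≈ 0.05026 second (4 s.f.).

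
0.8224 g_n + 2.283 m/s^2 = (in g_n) 1 g_n = 9.80665 m/s^2, so 0.8224 g_n = 0.8224 * 9.80665 = 8.064989 m/s^2. 2.283 m/s^2 is already in m/s^2. Sum: 8.064989 + 2.283 = 10.347989 m/s^2. 1 g_n = 9.80665 m/s^2, so 10.347989 m/s^2 = 10.347989 / 9.80665 = 1.0552012 g_n ≈ 1.055 g_n (4 s.f.). Final answer: 1.055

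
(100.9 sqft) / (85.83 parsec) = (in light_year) 1 sqft = 0.09290304 m^2, so 100.9 sqft = 100.9 * 0.09290304 = 9.3739167 m^2. 1 parsec = 3.0856776e+16 m, so 85.83 parsec = 85.83 * 3.0856776e+16 = 2.6484371e+18 m. Combine: 9.3739167 m^2 / 2.6484371e+18 m = 3.5394146e-18 m. 1 light_year = 9.4607305e+15 m, so 3.5394146e-18 m = 3.5394146e-18 / 9.4607305e+15 = 3.7411641e-34 light_year ≈ 3.741e-34 light_year (4 s.f.). Final answer: 3.741e-34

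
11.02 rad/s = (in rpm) 1 rpm = 0.10471976 rad/s, so 11.02 rad/s = 11.02 / 0.10471976 = 105.23325 rpm ≈ 105.2 rpm (4 s.f.). Final answer: 105.2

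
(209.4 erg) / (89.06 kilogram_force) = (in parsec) 7.77e-25. Check: 1 erg = 1e-07 J, so 209.4 erg = 209.4 * 1e-07 = 2.094e-05 J. 1 kilogram_force = 9.80665 N, so 89.06 kilogram_force = 89.06 * 9.80665 = 873.38025 N. Combine: 2.094e-05 J / 873.38025 N = 2.3975811e-08 m. 1 parsec = 3.0856776e+16 m, so 2.3975811e-08 m = 2.3975811e-08 / 3.0856776e+16 = 7.7700313e-25 parsec ≈ 7.77e-25 parsec (4 s.f.).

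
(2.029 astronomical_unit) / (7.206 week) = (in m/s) 6.965e+04. Check: 1 astronomical_unit = 1.4959787e+11 m, so 2.029 astronomical_unit = 2.029 * 1.4959787e+11 = 3.0353408e+11 m. 1 week = 604800 s, so 7.206 week = 7.206 * 604800 = 4358188.8 s. Combine: 3.0353408e+11 m / 4358188.8 s = 69646.84 m/s. Result: 69646.84 m/s ≈ 6.965e+04 m/s (4 s.f.).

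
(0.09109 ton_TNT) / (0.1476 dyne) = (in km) 2.582e+11. Check: 1 ton_TNT = 4.184e+09 J, so 0.09109 ton_TNT = 0.09109 * 4.184e+09 = 3.8112056e+08 J. 1 dyne = 1e-05 N, so 0.1476 dyne = 0.1476 * 1e-05 = 1.476e-06 N. Combine: 3.8112056e+08 J / 1.476e-06 N = 2.5821176e+14 m. 1 km = 1000 m, so 2.5821176e+14 m = 2.5821176e+14 / 1000 = 2.5821176e+11 km ≈ 2.582e+11 km (4 s.f.).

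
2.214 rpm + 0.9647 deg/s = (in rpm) 1 rpm = 0.10471976 rad/s, so 2.214 rpm = 2.214 * 0.10471976 = 0.23184954 rad/s. 1 deg/s = 0.017453293 rad/s, so 0.9647 deg/s = 0.9647 * 0.017453293 = 0.016837191 rad/s. Sum: 0.23184954 + 0.016837191 = 0.24868673 rad/s. 1 rpm = 0.10471976 rad/s, so 0.24868673 rad/s = 0.24868673 / 0.10471976 = 2.3747833 rpm ≈ 2.375 rpm (4 s.f.). Final answer: 2.375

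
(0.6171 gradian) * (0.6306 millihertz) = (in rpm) 5.837e-05. Check: 1 gradian = 0.015707963 rad, so 0.6171 gradian = 0.6171 * 0.015707963 = 0.0096933841 rad. 1 millihertz = 0.001 Hz, so 0.6306 millihertz = 0.6306 * 0.001 = 0.0006306 Hz. Combine: 0.0096933841 rad * 0.0006306 Hz = 6.112648e-06 rad/s. 1 rpm = 0.10471976 rad/s, so 6.112648e-06 rad/s = 6.112648e-06 / 0.10471976 = 5.8371489e-05 rpm ≈ 5.837e-05 rpm (4 s.f.).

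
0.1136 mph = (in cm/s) 1 mph = 0.44704 m/s, so 0.1136 mph = 0.1136 * 0.44704 = 0.050783744 m/s. 1 cm/s = 0.01 m/s, so 0.050783744 m/s = 0.050783744 / 0.01 = 5.0783744 cm/s ≈ 5.078 cm/s (4 s.f.). Final answer: 5.078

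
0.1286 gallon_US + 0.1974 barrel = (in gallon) 1 gallon_US = 0.0037854118 m^3, so 0.1286 gallon_US = 0.1286 * 0.0037854118 = 0.00048680396 m^3. 1 barrel = 0.15898729 m^3, so 0.1974 barrel = 0.1974 * 0.15898729 = 0.031384092 m^3. Sum: 0.00048680396 + 0.031384092 = 0.031870896 m^3. 1 gallon = 0.0037854118 m^3, so 0.031870896 m^3 = 0.031870896 / 0.0037854118 = 8.4194 gallon ≈ 8.419 gallon (4 s.f.). Final answer: 8.419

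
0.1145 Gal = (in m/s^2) 0.001145. Check: 1 Gal = 0.01 m/s^2, so 0.1145 Gal = 0.1145 * 0.01 = 0.001145 m/s^2. Result: 0.001145 m/s^2.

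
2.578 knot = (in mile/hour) 2.967. Check: 1 knot = 0.51444444 m/s, so 2.578 knot = 2.578 * 0.51444444 = 1.3262378 m/s. 1 mile/hour = 0.44704 m/s, so 1.3262378 m/s = 1.3262378 / 0.44704 = 2.9667094 mile/hour ≈ 2.967 mile/hour (4 s.f.).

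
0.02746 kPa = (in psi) 0.003983. Check: 1 kPa = 1000 Pa, so 0.02746 kPa = 0.02746 * 1000 = 27.46 Pa. 1 psi = 6894.7573 Pa, so 27.46 Pa = 27.46 / 6894.7573 = 0.0039827363 psi ≈ 0.003983 psi (4 s.f.).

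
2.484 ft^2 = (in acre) 1 ft^2 = 0.09290304 m^2, so 2.484 ft^2 = 2.484 * 0.09290304 = 0.23077115 m^2. 1 acre = 4046.8564 m^2, so 0.23077115 m^2 = 0.23077115 / 4046.8564 = 5.7024793e-05 acre ≈ 5.702e-05 acre (4 s.f.). Final answer: 5.702e-05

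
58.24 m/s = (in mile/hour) 1 mile/hour = 0.44704 m/s, so 58.24 m/s = 58.24 / 0.44704 = 130.27917 mile/hour ≈ 130.3 mile/hour (4 s.f.). Final answer: 130.3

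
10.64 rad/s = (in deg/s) 1 deg/s = 0.017453293 rad/s, so 10.64 rad/s = 10.64 / 0.017453293 = 609.62709 deg/s ≈ 609.6 deg/s (4 s.f.). Final answer: 609.6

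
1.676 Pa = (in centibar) 0.001676. Check: 1 centibar = 1000 Pa, so 1.676 Pa = 1.676 / 1000 = 0.001676 centibar.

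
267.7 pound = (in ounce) 1 pound = 0.45359237 kg, so 267.7 pound = 267.7 * 0.45359237 = 121.42668 kg. 1 ounce = 0.028349523 kg, so 121.42668 kg = 121.42668 / 0.028349523 = 4283.2 ounce ≈ 4283 ounce (4 s.f.). Final answer: 4283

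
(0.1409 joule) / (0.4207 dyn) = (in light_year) 3.54e-12. Check: 0.1409 joule = 0.1409 J. 1 dyn = 1e-05 N, so 0.4207 dyn = 0.4207 * 1e-05 = 4.207e-06 N. Combine: 0.1409 J / 4.207e-06 N = 33491.799 m. 1 light_year = 9.4607305e+15 m, so 33491.799 m = 33491.799 / 9.4607305e+15 = 3.540086e-12 light_year ≈ 3.54e-12 light_year (4 s.f.).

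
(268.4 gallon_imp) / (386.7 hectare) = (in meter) 1 gallon_imp = 0.00454609 m^3, so 268.4 gallon_imp = 268.4 * 0.00454609 = 1.2201706 m^3. 1 hectare = 10000 m^2, so 386.7 hectare = 386.7 * 10000 = 3867000 m^2. Combine: 1.2201706 m^3 / 3867000 m^2 = 3.1553415e-07 m. 3.1553415e-07 m = 3.1553415e-07 meter ≈ 3.155e-07 meter (4 s.f.). Final answer: 3.155e-07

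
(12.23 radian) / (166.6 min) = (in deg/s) 0.0701. Check: 12.23 radian = 12.23 rad. 1 min = 60 s, so 166.6 min = 166.6 * 60 = 9996 s. Combine: 12.23 rad / 9996 s = 0.0012234894 rad/s. 1 deg/s = 0.017453293 rad/s, so 0.0012234894 rad/s = 0.0012234894 / 0.017453293 = 0.070100779 deg/s ≈ 0.0701 deg/s (4 s.f.).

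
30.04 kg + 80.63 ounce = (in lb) 71.27. Check: 30.04 kg is already in kg. 1 ounce = 0.028349523 kg, so 80.63 ounce = 80.63 * 0.028349523 = 2.285822 kg. Sum: 30.04 + 2.285822 = 32.325822 kg. 1 lb = 0.45359237 kg, so 32.325822 kg = 32.325822 / 0.45359237 = 71.266239 lb ≈ 71.27 lb (4 s.f.).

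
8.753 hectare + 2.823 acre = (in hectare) 1 hectare = 10000 m^2, so 8.753 hectare = 8.753 * 10000 = 87530 m^2. 1 acre = 4046.8564 m^2, so 2.823 acre = 2.823 * 4046.8564 = 11424.276 m^2. Sum: 87530 + 11424.276 = 98954.276 m^2. 1 hectare = 10000 m^2, so 98954.276 m^2 = 98954.276 / 10000 = 9.8954276 hectare ≈ 9.895 hectare (4 s.f.). Final answer: 9.895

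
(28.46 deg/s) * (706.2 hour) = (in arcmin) 1 deg/s = 0.017453293 rad/s, so 28.46 deg/s = 28.46 * 0.017453293 = 0.49672071 rad/s. 1 hour = 3600 s, so 706.2 hour = 706.2 * 3600 = 2542320 s. Combine: 0.49672071 rad/s * 2542320 s = 1262823 rad. 1 arcmin = 0.00029088821 rad, so 1262823 rad = 1262823 / 0.00029088821 = 4.3412656e+09 arcmin ≈ 4.341e+09 arcmin (4 s.f.). Final answer: 4.341e+09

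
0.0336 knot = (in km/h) 0.06223. Check: 1 knot = 0.51444444 m/s, so 0.0336 knot = 0.0336 * 0.51444444 = 0.017285333 m/s. 1 km/h = 0.27777778 m/s, so 0.017285333 m/s = 0.017285333 / 0.27777778 = 0.0622272 km/h ≈ 0.06223 km/h (4 s.f.).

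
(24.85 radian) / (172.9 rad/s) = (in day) 24.85 radian = 24.85 rad. 172.9 rad/s is already in rad/s. Combine: 24.85 rad / 172.9 rad/s = 0.1437247 s. 1 day = 86400 s, so 0.1437247 s = 0.1437247 / 86400 = 1.6634803e-06 day ≈ 1.663e-06 day (4 s.f.). Final answer: 1.663e-06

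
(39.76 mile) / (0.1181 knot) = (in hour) 1 mile = 1609.344 m, so 39.76 mile = 39.76 * 1609.344 = 63987.517 m. 1 knot = 0.51444444 m/s, so 0.1181 knot = 0.1181 * 0.51444444 = 0.060755889 m/s. Combine: 63987.517 m / 0.060755889 m/s = 1053190.4 s. 1 hour = 3600 s, so 1053190.4 s = 1053190.4 / 3600 = 292.55288 hour ≈ 292.6 hour (4 s.f.). Final answer: 292.6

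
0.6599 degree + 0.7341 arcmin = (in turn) 1 degree = 0.017453293 rad, so 0.6599 degree = 0.6599 * 0.017453293 = 0.011517428 rad. 1 arcmin = 0.00029088821 rad, so 0.7341 arcmin = 0.7341 * 0.00029088821 = 0.00021354103 rad. Sum: 0.011517428 + 0.00021354103 = 0.011730969 rad. 1 turn = 6.2831853 rad, so 0.011730969 rad = 0.011730969 / 6.2831853 = 0.0018670417 turn ≈ 0.001867 turn (4 s.f.). Final answer: 0.001867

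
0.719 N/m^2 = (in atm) 7.096e-06. Check: 0.719 N/m^2 = 0.719 Pa. 1 atm = 101325 Pa, so 0.719 Pa = 0.719 / 101325 = 7.0959783e-06 atm ≈ 7.096e-06 atm (4 s.f.).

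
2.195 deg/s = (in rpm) 1 deg/s = 0.017453293 rad/s, so 2.195 deg/s = 2.195 * 0.017453293 = 0.038309977 rad/s. 1 rpm = 0.10471976 rad/s, so 0.038309977 rad/s = 0.038309977 / 0.10471976 = 0.36583333 rpm ≈ 0.3658 rpm (4 s.f.). Final answer: 0.3658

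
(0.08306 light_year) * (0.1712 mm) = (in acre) 1 light_year = 9.4607305e+15 m, so 0.08306 light_year = 0.08306 * 9.4607305e+15 = 7.8580827e+14 m. 1 mm = 0.001 m, so 0.1712 mm = 0.1712 * 0.001 = 0.0001712 m. Combine: 7.8580827e+14 m * 0.0001712 m = 1.3453038e+11 m^2. 1 acre = 4046.8564 m^2, so 1.3453038e+11 m^2 = 1.3453038e+11 / 4046.8564 = 33243180 acre ≈ 3.324e+07 acre (4 s.f.). Final answer: 3.324e+07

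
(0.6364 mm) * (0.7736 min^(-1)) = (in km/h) 2.954e-05. Check: 1 mm = 0.001 m, so 0.6364 mm = 0.6364 * 0.001 = 0.0006364 m. 1 min^(-1) = 0.016666667 Hz, so 0.7736 min^(-1) = 0.7736 * 0.016666667 = 0.012893333 Hz. Combine: 0.0006364 m * 0.012893333 Hz = 8.2053173e-06 m/s. 1 km/h = 0.27777778 m/s, so 8.2053173e-06 m/s = 8.2053173e-06 / 0.27777778 = 2.9539142e-05 km/h ≈ 2.954e-05 km/h (4 s.f.).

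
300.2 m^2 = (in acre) 1 acre = 4046.8564 m^2, so 300.2 m^2 = 300.2 / 4046.8564 = 0.074181036 acre ≈ 0.07418 acre (4 s.f.). Final answer: 0.07418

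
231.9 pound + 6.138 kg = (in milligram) 1 pound = 0.45359237 kg, so 231.9 pound = 231.9 * 0.45359237 = 105.18807 kg. 6.138 kg is already in kg. Sum: 105.18807 + 6.138 = 111.32607 kg. 1 milligram = 1e-06 kg, so 111.32607 kg = 111.32607 / 1e-06 = 1.1132607e+08 milligram ≈ 1.113e+08 milligram (4 s.f.). Final answer: 1.113e+08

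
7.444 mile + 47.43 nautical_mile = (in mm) 1 mile = 1609.344 m, so 7.444 mile = 7.444 * 1609.344 = 11979.957 m. 1 nautical_mile = 1852 m, so 47.43 nautical_mile = 47.43 * 1852 = 87840.36 m. Sum: 11979.957 + 87840.36 = 99820.317 m. 1 mm = 0.001 m, so 99820.317 m = 99820.317 / 0.001 = 99820317 mm ≈ 9.982e+07 mm (4 s.f.). Final answer: 9.982e+07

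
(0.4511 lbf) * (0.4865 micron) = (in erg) 9.762. Check: 1 lbf = 4.4482216 N, so 0.4511 lbf = 0.4511 * 4.4482216 = 2.0065928 N. 1 micron = 1e-06 m, so 0.4865 micron = 0.4865 * 1e-06 = 4.865e-07 m. Combine: 2.0065928 N * 4.865e-07 m = 9.7620738e-07 J. 1 erg = 1e-07 J, so 9.7620738e-07 J = 9.7620738e-07 / 1e-07 = 9.7620738 erg ≈ 9.762 erg (4 s.f.).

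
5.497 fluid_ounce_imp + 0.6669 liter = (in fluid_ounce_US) 1 fluid_ounce_imp = 2.8413063e-05 m^3, so 5.497 fluid_ounce_imp = 5.497 * 2.8413063e-05 = 0.0001561866 m^3. 1 liter = 0.001 m^3, so 0.6669 liter = 0.6669 * 0.001 = 0.0006669 m^3. Sum: 0.0001561866 + 0.0006669 = 0.0008230866 m^3. 1 fluid_ounce_US = 2.957353e-05 m^3, so 0.0008230866 m^3 = 0.0008230866 / 2.957353e-05 = 27.831869 fluid_ounce_US ≈ 27.83 fluid_ounce_US (4 s.f.). Final answer: 27.83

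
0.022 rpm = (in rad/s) 1 rpm = 0.10471976 rad/s, so 0.022 rpm = 0.022 * 0.10471976 = 0.0023038346 rad/s. Result: 0.0023038346 rad/s ≈ 0.002304 rad/s (4 s.f.). Final answer: 0.002304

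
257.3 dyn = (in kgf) 1 dyn = 1e-05 N, so 257.3 dyn = 257.3 * 1e-05 = 0.002573 N. 1 kgf = 9.80665 N, so 0.002573 N = 0.002573 / 9.80665 = 0.00026237298 kgf ≈ 0.0002624 kgf (4 s.f.). Final answer: 0.0002624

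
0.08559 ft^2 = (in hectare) 1 ft^2 = 0.09290304 m^2, so 0.08559 ft^2 = 0.08559 * 0.09290304 = 0.0079515712 m^2. 1 hectare = 10000 m^2, so 0.0079515712 m^2 = 0.0079515712 / 10000 = 7.9515712e-07 hectare ≈ 7.952e-07 hectare (4 s.f.). Final answer: 7.952e-07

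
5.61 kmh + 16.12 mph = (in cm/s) 1 kmh = 0.27777778 m/s, so 5.61 kmh = 5.61 * 0.27777778 = 1.5583333 m/s. 1 mph = 0.44704 m/s, so 16.12 mph = 16.12 * 0.44704 = 7.2062848 m/s. Sum: 1.5583333 + 7.2062848 = 8.7646181 m/s. 1 cm/s = 0.01 m/s, so 8.7646181 m/s = 8.7646181 / 0.01 = 876.46181 cm/s ≈ 876.5 cm/s (4 s.f.). Final answer: 876.5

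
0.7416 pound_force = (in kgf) 0.3364. Check: 1 pound_force = 4.4482216 N, so 0.7416 pound_force = 0.7416 * 4.4482216 = 3.2988011 N. 1 kgf = 9.80665 N, so 3.2988011 N = 3.2988011 / 9.80665 = 0.3363841 kgf ≈ 0.3364 kgf (4 s.f.).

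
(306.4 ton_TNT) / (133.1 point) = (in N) 1 ton_TNT = 4.184e+09 J, so 306.4 ton_TNT = 306.4 * 4.184e+09 = 1.2819776e+12 J. 1 point = 0.00035277778 m, so 133.1 point = 133.1 * 0.00035277778 = 0.046954722 m. Combine: 1.2819776e+12 J / 0.046954722 m = 2.7302421e+13 N. Result: 2.7302421e+13 N ≈ 2.73e+13 N (4 s.f.). Final answer: 2.73e+13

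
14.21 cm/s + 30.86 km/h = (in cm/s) 871.4. Check: 1 cm/s = 0.01 m/s, so 14.21 cm/s = 14.21 * 0.01 = 0.1421 m/s. 1 km/h = 0.27777778 m/s, so 30.86 km/h = 30.86 * 0.27777778 = 8.5722222 m/s. Sum: 0.1421 + 8.5722222 = 8.7143222 m/s. 1 cm/s = 0.01 m/s, so 8.7143222 m/s = 8.7143222 / 0.01 = 871.43222 cm/s ≈ 871.4 cm/s (4 s.f.).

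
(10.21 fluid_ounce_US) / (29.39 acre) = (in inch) 1 fluid_ounce_US = 2.957353e-05 m^3, so 10.21 fluid_ounce_US = 10.21 * 2.957353e-05 = 0.00030194574 m^3. 1 acre = 4046.8564 m^2, so 29.39 acre = 29.39 * 4046.8564 = 118937.11 m^2. Combine: 0.00030194574 m^3 / 118937.11 m^2 = 2.5387008e-09 m. 1 inch = 0.0254 m, so 2.5387008e-09 m = 2.5387008e-09 / 0.0254 = 9.994885e-08 inch ≈ 9.995e-08 inch (4 s.f.). Final answer: 9.995e-08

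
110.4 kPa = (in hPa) 1 kPa = 1000 Pa, so 110.4 kPa = 110.4 * 1000 = 110400 Pa. 1 hPa = 100 Pa, so 110400 Pa = 110400 / 100 = 1104 hPa. Final answer: 1104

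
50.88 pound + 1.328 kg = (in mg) 1 pound = 0.45359237 kg, so 50.88 pound = 50.88 * 0.45359237 = 23.07878 kg. 1.328 kg is already in kg. Sum: 23.07878 + 1.328 = 24.40678 kg. 1 mg = 1e-06 kg, so 24.40678 kg = 24.40678 / 1e-06 = 24406780 mg ≈ 2.441e+07 mg (4 s.f.). Final answer: 2.441e+07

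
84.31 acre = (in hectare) 1 acre = 4046.8564 m^2, so 84.31 acre = 84.31 * 4046.8564 = 341190.46 m^2. 1 hectare = 10000 m^2, so 341190.46 m^2 = 341190.46 / 10000 = 34.119046 hectare ≈ 34.12 hectare (4 s.f.). Final answer: 34.12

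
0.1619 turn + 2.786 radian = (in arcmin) 1.307e+04. Check: 1 turn = 6.2831853 rad, so 0.1619 turn = 0.1619 * 6.2831853 = 1.0172477 rad. 2.786 radian = 2.786 rad. Sum: 1.0172477 + 2.786 = 3.8032477 rad. 1 arcmin = 0.00029088821 rad, so 3.8032477 rad = 3.8032477 / 0.00029088821 = 13074.603 arcmin ≈ 1.307e+04 arcmin (4 s.f.).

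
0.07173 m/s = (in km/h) 1 km/h = 0.27777778 m/s, so 0.07173 m/s = 0.07173 / 0.27777778 = 0.258228 km/h ≈ 0.2582 km/h (4 s.f.). Final answer: 0.2582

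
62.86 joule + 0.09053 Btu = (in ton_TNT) 3.785e-08. Check: 62.86 joule = 62.86 J. 1 Btu = 1055.0559 J, so 0.09053 Btu = 0.09053 * 1055.0559 = 95.514206 J. Sum: 62.86 + 95.514206 = 158.37421 J. 1 ton_TNT = 4.184e+09 J, so 158.37421 J = 158.37421 / 4.184e+09 = 3.7852344e-08 ton_TNT ≈ 3.785e-08 ton_TNT (4 s.f.).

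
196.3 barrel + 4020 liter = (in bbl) 221.6. Check: 1 barrel = 0.15898729 m^3, so 196.3 barrel = 196.3 * 0.15898729 = 31.209206 m^3. 1 liter = 0.001 m^3, so 4020 liter = 4020 * 0.001 = 4.02 m^3. Sum: 31.209206 + 4.02 = 35.229206 m^3. 1 bbl = 0.15898729 m^3, so 35.229206 m^3 = 35.229206 / 0.15898729 = 221.58504 bbl ≈ 221.6 bbl (4 s.f.).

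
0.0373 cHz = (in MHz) 1 cHz = 0.01 Hz, so 0.0373 cHz = 0.0373 * 0.01 = 0.000373 Hz. 1 MHz = 1000000 Hz, so 0.000373 Hz = 0.000373 / 1000000 = 3.73e-10 MHz. Final answer: 3.73e-10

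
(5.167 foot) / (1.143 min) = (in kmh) 0.08267. Check: 1 foot = 0.3048 m, so 5.167 foot = 5.167 * 0.3048 = 1.5749016 m. 1 min = 60 s, so 1.143 min = 1.143 * 60 = 68.58 s. Combine: 1.5749016 m / 68.58 s = 0.022964444 m/s. 1 kmh = 0.27777778 m/s, so 0.022964444 m/s = 0.022964444 / 0.27777778 = 0.082672 kmh ≈ 0.08267 kmh (4 s.f.).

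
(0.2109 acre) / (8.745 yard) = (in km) 1 acre = 4046.8564 m^2, so 0.2109 acre = 0.2109 * 4046.8564 = 853.48202 m^2. 1 yard = 0.9144 m, so 8.745 yard = 8.745 * 0.9144 = 7.996428 m. Combine: 853.48202 m^2 / 7.996428 m = 106.73291 m. 1 km = 1000 m, so 106.73291 m = 106.73291 / 1000 = 0.10673291 km ≈ 0.1067 km (4 s.f.). Final answer: 0.1067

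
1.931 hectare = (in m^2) 1 hectare = 10000 m^2, so 1.931 hectare = 1.931 * 10000 = 19310 m^2. Result: 19310 m^2 ≈ 1.931e+04 m^2 (4 s.f.). Final answer: 1.931e+04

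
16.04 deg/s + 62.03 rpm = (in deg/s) 388.2. Check: 1 deg/s = 0.017453293 rad/s, so 16.04 deg/s = 16.04 * 0.017453293 = 0.27995081 rad/s. 1 rpm = 0.10471976 rad/s, so 62.03 rpm = 62.03 * 0.10471976 = 6.4957664 rad/s. Sum: 0.27995081 + 6.4957664 = 6.7757172 rad/s. 1 deg/s = 0.017453293 rad/s, so 6.7757172 rad/s = 6.7757172 / 0.017453293 = 388.22 deg/s ≈ 388.2 deg/s (4 s.f.).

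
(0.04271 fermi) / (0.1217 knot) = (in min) 1.137e-17. Check: 1 fermi = 1e-15 m, so 0.04271 fermi = 0.04271 * 1e-15 = 4.271e-17 m. 1 knot = 0.51444444 m/s, so 0.1217 knot = 0.1217 * 0.51444444 = 0.062607889 m/s. Combine: 4.271e-17 m / 0.062607889 m/s = 6.821824e-16 s. 1 min = 60 s, so 6.821824e-16 s = 6.821824e-16 / 60 = 1.1369707e-17 min ≈ 1.137e-17 min (4 s.f.).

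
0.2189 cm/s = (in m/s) 0.002189. Check: 1 cm/s = 0.01 m/s, so 0.2189 cm/s = 0.2189 * 0.01 = 0.002189 m/s. Result: 0.002189 m/s.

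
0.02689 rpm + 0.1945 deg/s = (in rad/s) 0.006211. Check: 1 rpm = 0.10471976 rad/s, so 0.02689 rpm = 0.02689 * 0.10471976 = 0.0028159142 rad/s. 1 deg/s = 0.017453293 rad/s, so 0.1945 deg/s = 0.1945 * 0.017453293 = 0.0033946654 rad/s. Sum: 0.0028159142 + 0.0033946654 = 0.0062105796 rad/s. Result: 0.0062105796 rad/s ≈ 0.006211 rad/s (4 s.f.).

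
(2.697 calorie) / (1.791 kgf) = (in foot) 1 calorie = 4.184 J, so 2.697 calorie = 2.697 * 4.184 = 11.284248 J. 1 kgf = 9.80665 N, so 1.791 kgf = 1.791 * 9.80665 = 17.56371 N. Combine: 11.284248 J / 17.56371 N = 0.64247519 m. 1 foot = 0.3048 m, so 0.64247519 m = 0.64247519 / 0.3048 = 2.1078582 foot ≈ 2.108 foot (4 s.f.). Final answer: 2.108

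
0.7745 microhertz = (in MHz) 1 microhertz = 1e-06 Hz, so 0.7745 microhertz = 0.7745 * 1e-06 = 7.745e-07 Hz. 1 MHz = 1000000 Hz, so 7.745e-07 Hz = 7.745e-07 / 1000000 = 7.745e-13 MHz. Final answer: 7.745e-13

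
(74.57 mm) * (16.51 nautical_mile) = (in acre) 0.5634. Check: 1 mm = 0.001 m, so 74.57 mm = 74.57 * 0.001 = 0.07457 m. 1 nautical_mile = 1852 m, so 16.51 nautical_mile = 16.51 * 1852 = 30576.52 m. Combine: 0.07457 m * 30576.52 m = 2280.0911 m^2. 1 acre = 4046.8564 m^2, so 2280.0911 m^2 = 2280.0911 / 4046.8564 = 0.56342278 acre ≈ 0.5634 acre (4 s.f.).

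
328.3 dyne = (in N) 1 dyne = 1e-05 N, so 328.3 dyne = 328.3 * 1e-05 = 0.003283 N. Result: 0.003283 N. Final answer: 0.003283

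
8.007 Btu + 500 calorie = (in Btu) 9.99. Check: 1 Btu = 1055.0559 J, so 8.007 Btu = 8.007 * 1055.0559 = 8447.8322 J. 1 calorie = 4.184 J, so 500 calorie = 500 * 4.184 = 2092 J. Sum: 8447.8322 + 2092 = 10539.832 J. 1 Btu = 1055.0559 J, so 10539.832 J = 10539.832 / 1055.0559 = 9.9898334 Btu ≈ 9.99 Btu (4 s.f.).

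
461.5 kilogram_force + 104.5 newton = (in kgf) 472.2. Check: 1 kilogram_force = 9.80665 N, so 461.5 kilogram_force = 461.5 * 9.80665 = 4525.769 N. 104.5 newton = 104.5 N. Sum: 4525.769 + 104.5 = 4630.269 N. 1 kgf = 9.80665 N, so 4630.269 N = 4630.269 / 9.80665 = 472.15603 kgf ≈ 472.2 kgf (4 s.f.).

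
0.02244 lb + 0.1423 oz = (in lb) 1 lb = 0.45359237 kg, so 0.02244 lb = 0.02244 * 0.45359237 = 0.010178613 kg. 1 oz = 0.028349523 kg, so 0.1423 oz = 0.1423 * 0.028349523 = 0.0040341371 kg. Sum: 0.010178613 + 0.0040341371 = 0.01421275 kg. 1 lb = 0.45359237 kg, so 0.01421275 kg = 0.01421275 / 0.45359237 = 0.03133375 lb ≈ 0.03133 lb (4 s.f.). Final answer: 0.03133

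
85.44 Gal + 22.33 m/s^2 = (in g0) 1 Gal = 0.01 m/s^2, so 85.44 Gal = 85.44 * 0.01 = 0.8544 m/s^2. 22.33 m/s^2 is already in m/s^2. Sum: 0.8544 + 22.33 = 23.1844 m/s^2. 1 g0 = 9.80665 m/s^2, so 23.1844 m/s^2 = 23.1844 / 9.80665 = 2.3641509 g0 ≈ 2.364 g0 (4 s.f.). Final answer: 2.364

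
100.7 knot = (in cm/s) 5180. Check: 1 knot = 0.51444444 m/s, so 100.7 knot = 100.7 * 0.51444444 = 51.804556 m/s. 1 cm/s = 0.01 m/s, so 51.804556 m/s = 51.804556 / 0.01 = 5180.4556 cm/s ≈ 5180 cm/s (4 s.f.).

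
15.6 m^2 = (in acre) 1 acre = 4046.8564 m^2, so 15.6 m^2 = 15.6 / 4046.8564 = 0.003854844 acre ≈ 0.003855 acre (4 s.f.). Final answer: 0.003855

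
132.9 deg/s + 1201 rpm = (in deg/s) 7339. Check: 1 deg/s = 0.017453293 rad/s, so 132.9 deg/s = 132.9 * 0.017453293 = 2.3195426 rad/s. 1 rpm = 0.10471976 rad/s, so 1201 rpm = 1201 * 0.10471976 = 125.76843 rad/s. Sum: 2.3195426 + 125.76843 = 128.08797 rad/s. 1 deg/s = 0.017453293 rad/s, so 128.08797 rad/s = 128.08797 / 0.017453293 = 7338.9 deg/s ≈ 7339 deg/s (4 s.f.).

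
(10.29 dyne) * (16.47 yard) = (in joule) 1 dyne = 1e-05 N, so 10.29 dyne = 10.29 * 1e-05 = 0.0001029 N. 1 yard = 0.9144 m, so 16.47 yard = 16.47 * 0.9144 = 15.060168 m. Combine: 0.0001029 N * 15.060168 m = 0.0015496913 J. 0.0015496913 J = 0.0015496913 joule ≈ 0.00155 joule (4 s.f.). Final answer: 0.00155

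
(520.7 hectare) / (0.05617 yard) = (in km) 1 hectare = 10000 m^2, so 520.7 hectare = 520.7 * 10000 = 5207000 m^2. 1 yard = 0.9144 m, so 0.05617 yard = 0.05617 * 0.9144 = 0.051361848 m. Combine: 5207000 m^2 / 0.051361848 m = 1.0137875e+08 m. 1 km = 1000 m, so 1.0137875e+08 m = 1.0137875e+08 / 1000 = 101378.75 km ≈ 1.014e+05 km (4 s.f.). Final answer: 1.014e+05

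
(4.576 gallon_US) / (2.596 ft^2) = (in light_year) 7.592e-18. Check: 1 gallon_US = 0.0037854118 m^3, so 4.576 gallon_US = 4.576 * 0.0037854118 = 0.017322044 m^3. 1 ft^2 = 0.09290304 m^2, so 2.596 ft^2 = 2.596 * 0.09290304 = 0.24117629 m^2. Combine: 0.017322044 m^3 / 0.24117629 m^2 = 0.071823164 m. 1 light_year = 9.4607305e+15 m, so 0.071823164 m = 0.071823164 / 9.4607305e+15 = 7.5917144e-18 light_year ≈ 7.592e-18 light_year (4 s.f.).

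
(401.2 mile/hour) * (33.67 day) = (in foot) 1 mile/hour = 0.44704 m/s, so 401.2 mile/hour = 401.2 * 0.44704 = 179.35245 m/s. 1 day = 86400 s, so 33.67 day = 33.67 * 86400 = 2909088 s. Combine: 179.35245 m/s * 2909088 s = 5.2175205e+08 m. 1 foot = 0.3048 m, so 5.2175205e+08 m = 5.2175205e+08 / 0.3048 = 1.711785e+09 foot ≈ 1.712e+09 foot (4 s.f.). Final answer: 1.712e+09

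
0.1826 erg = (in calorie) 4.364e-09. Check: 1 erg = 1e-07 J, so 0.1826 erg = 0.1826 * 1e-07 = 1.826e-08 J. 1 calorie = 4.184 J, so 1.826e-08 J = 1.826e-08 / 4.184 = 4.3642447e-09 calorie ≈ 4.364e-09 calorie (4 s.f.).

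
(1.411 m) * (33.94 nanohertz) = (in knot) 1.411 m is already in m. 1 nanohertz = 1e-09 Hz, so 33.94 nanohertz = 33.94 * 1e-09 = 3.394e-08 Hz. Combine: 1.411 m * 3.394e-08 Hz = 4.788934e-08 m/s. 1 knot = 0.51444444 m/s, so 4.788934e-08 m/s = 4.788934e-08 / 0.51444444 = 9.308943e-08 knot ≈ 9.309e-08 knot (4 s.f.). Final answer: 9.309e-08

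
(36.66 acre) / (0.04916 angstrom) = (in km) 1 acre = 4046.8564 m^2, so 36.66 acre = 36.66 * 4046.8564 = 148357.76 m^2. 1 angstrom = 1e-10 m, so 0.04916 angstrom = 0.04916 * 1e-10 = 4.916e-12 m. Combine: 148357.76 m^2 / 4.916e-12 m = 3.0178551e+16 m. 1 km = 1000 m, so 3.0178551e+16 m = 3.0178551e+16 / 1000 = 3.0178551e+13 km ≈ 3.018e+13 km (4 s.f.). Final answer: 3.018e+13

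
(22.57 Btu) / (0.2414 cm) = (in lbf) 2.218e+06. Check: 1 Btu = 1055.0559 J, so 22.57 Btu = 22.57 * 1055.0559 = 23812.611 J. 1 cm = 0.01 m, so 0.2414 cm = 0.2414 * 0.01 = 0.002414 m. Combine: 23812.611 J / 0.002414 m = 9864378.9 N. 1 lbf = 4.4482216 N, so 9864378.9 N = 9864378.9 / 4.4482216 = 2217600.6 lbf ≈ 2.218e+06 lbf (4 s.f.).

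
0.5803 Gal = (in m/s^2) 0.005803. Check: 1 Gal = 0.01 m/s^2, so 0.5803 Gal = 0.5803 * 0.01 = 0.005803 m/s^2. Result: 0.005803 m/s^2.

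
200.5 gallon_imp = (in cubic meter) 1 gallon_imp = 0.00454609 m^3, so 200.5 gallon_imp = 200.5 * 0.00454609 = 0.91149104 m^3. 0.91149104 m^3 = 0.91149104 cubic meter ≈ 0.9115 cubic meter (4 s.f.). Final answer: 0.9115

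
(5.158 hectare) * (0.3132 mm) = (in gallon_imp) 3554. Check: 1 hectare = 10000 m^2, so 5.158 hectare = 5.158 * 10000 = 51580 m^2. 1 mm = 0.001 m, so 0.3132 mm = 0.3132 * 0.001 = 0.0003132 m. Combine: 51580 m^2 * 0.0003132 m = 16.154856 m^3. 1 gallon_imp = 0.00454609 m^3, so 16.154856 m^3 = 16.154856 / 0.00454609 = 3553.5715 gallon_imp ≈ 3554 gallon_imp (4 s.f.).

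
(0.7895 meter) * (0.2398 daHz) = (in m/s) 1.893. Check: 0.7895 meter = 0.7895 m. 1 daHz = 10 Hz, so 0.2398 daHz = 0.2398 * 10 = 2.398 Hz. Combine: 0.7895 m * 2.398 Hz = 1.893221 m/s. Result: 1.893221 m/s ≈ 1.893 m/s (4 s.f.).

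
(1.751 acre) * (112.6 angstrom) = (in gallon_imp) 1 acre = 4046.8564 m^2, so 1.751 acre = 1.751 * 4046.8564 = 7086.0456 m^2. 1 angstrom = 1e-10 m, so 112.6 angstrom = 112.6 * 1e-10 = 1.126e-08 m. Combine: 7086.0456 m^2 * 1.126e-08 m = 7.9788873e-05 m^3. 1 gallon_imp = 0.00454609 m^3, so 7.9788873e-05 m^3 = 7.9788873e-05 / 0.00454609 = 0.017551099 gallon_imp ≈ 0.01755 gallon_imp (4 s.f.). Final answer: 0.01755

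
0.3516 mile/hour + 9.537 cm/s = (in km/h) 0.9092. Check: 1 mile/hour = 0.44704 m/s, so 0.3516 mile/hour = 0.3516 * 0.44704 = 0.15717926 m/s. 1 cm/s = 0.01 m/s, so 9.537 cm/s = 9.537 * 0.01 = 0.09537 m/s. Sum: 0.15717926 + 0.09537 = 0.25254926 m/s. 1 km/h = 0.27777778 m/s, so 0.25254926 m/s = 0.25254926 / 0.27777778 = 0.90917735 km/h ≈ 0.9092 km/h (4 s.f.).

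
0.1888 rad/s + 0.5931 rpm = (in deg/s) 14.38. Check: 0.1888 rad/s is already in rad/s. 1 rpm = 0.10471976 rad/s, so 0.5931 rpm = 0.5931 * 0.10471976 = 0.062109287 rad/s. Sum: 0.1888 + 0.062109287 = 0.25090929 rad/s. 1 deg/s = 0.017453293 rad/s, so 0.25090929 rad/s = 0.25090929 / 0.017453293 = 14.376043 deg/s ≈ 14.38 deg/s (4 s.f.).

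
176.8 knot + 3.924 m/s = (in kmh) 341.6. Check: 1 knot = 0.51444444 m/s, so 176.8 knot = 176.8 * 0.51444444 = 90.953778 m/s. 3.924 m/s is already in m/s. Sum: 90.953778 + 3.924 = 94.877778 m/s. 1 kmh = 0.27777778 m/s, so 94.877778 m/s = 94.877778 / 0.27777778 = 341.56 kmh ≈ 341.6 kmh (4 s.f.).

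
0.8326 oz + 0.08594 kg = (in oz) 1 oz = 0.028349523 kg, so 0.8326 oz = 0.8326 * 0.028349523 = 0.023603813 kg. 0.08594 kg is already in kg. Sum: 0.023603813 + 0.08594 = 0.10954381 kg. 1 oz = 0.028349523 kg, so 0.10954381 kg = 0.10954381 / 0.028349523 = 3.8640443 oz ≈ 3.864 oz (4 s.f.). Final answer: 3.864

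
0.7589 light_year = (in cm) 1 light_year = 9.4607305e+15 m, so 0.7589 light_year = 0.7589 * 9.4607305e+15 = 7.1797484e+15 m. 1 cm = 0.01 m, so 7.1797484e+15 m = 7.1797484e+15 / 0.01 = 7.1797484e+17 cm ≈ 7.18e+17 cm (4 s.f.). Final answer: 7.18e+17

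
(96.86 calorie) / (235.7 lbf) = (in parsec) 1.253e-17. Check: 1 calorie = 4.184 J, so 96.86 calorie = 96.86 * 4.184 = 405.26224 J. 1 lbf = 4.4482216 N, so 235.7 lbf = 235.7 * 4.4482216 = 1048.4458 N. Combine: 405.26224 J / 1048.4458 N = 0.38653617 m. 1 parsec = 3.0856776e+16 m, so 0.38653617 m = 0.38653617 / 3.0856776e+16 = 1.2526784e-17 parsec ≈ 1.253e-17 parsec (4 s.f.).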